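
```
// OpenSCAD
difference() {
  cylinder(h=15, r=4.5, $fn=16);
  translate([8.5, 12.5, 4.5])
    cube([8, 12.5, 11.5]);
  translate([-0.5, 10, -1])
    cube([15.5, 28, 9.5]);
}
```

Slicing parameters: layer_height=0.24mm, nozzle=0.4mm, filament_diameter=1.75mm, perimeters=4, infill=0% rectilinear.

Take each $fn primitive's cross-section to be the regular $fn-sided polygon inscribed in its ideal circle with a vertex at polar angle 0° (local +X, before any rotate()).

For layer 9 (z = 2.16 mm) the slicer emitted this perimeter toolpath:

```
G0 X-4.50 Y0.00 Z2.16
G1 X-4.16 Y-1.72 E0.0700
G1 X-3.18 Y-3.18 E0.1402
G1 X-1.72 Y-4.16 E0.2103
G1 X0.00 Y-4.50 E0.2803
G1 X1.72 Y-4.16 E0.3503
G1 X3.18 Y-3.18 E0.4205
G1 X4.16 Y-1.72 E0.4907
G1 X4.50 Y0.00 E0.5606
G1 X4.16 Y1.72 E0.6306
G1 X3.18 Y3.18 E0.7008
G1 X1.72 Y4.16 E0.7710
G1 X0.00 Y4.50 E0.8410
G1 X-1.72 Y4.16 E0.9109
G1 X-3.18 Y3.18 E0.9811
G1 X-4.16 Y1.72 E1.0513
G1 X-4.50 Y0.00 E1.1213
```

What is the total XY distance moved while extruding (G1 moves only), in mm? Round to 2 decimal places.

Sum the Euclidean lengths of each G1 segment: total = 28.09 mm.

28.09 mm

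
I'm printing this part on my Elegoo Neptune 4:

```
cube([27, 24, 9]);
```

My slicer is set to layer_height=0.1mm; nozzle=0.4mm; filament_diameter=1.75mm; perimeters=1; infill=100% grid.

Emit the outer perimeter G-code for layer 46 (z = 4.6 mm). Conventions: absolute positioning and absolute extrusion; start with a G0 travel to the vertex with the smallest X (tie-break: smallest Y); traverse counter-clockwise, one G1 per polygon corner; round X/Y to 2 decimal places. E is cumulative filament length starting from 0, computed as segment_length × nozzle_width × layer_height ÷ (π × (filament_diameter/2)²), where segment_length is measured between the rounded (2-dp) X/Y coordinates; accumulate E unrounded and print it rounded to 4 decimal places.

G0 X0.00 Y0.00 Z4.60
G1 X27.00 Y0.00 E0.4490
G1 X27.00 Y24.00 E0.8481
G1 X0.00 Y24.00 E1.2971
G1 X0.00 Y0.00 E1.6963

At z = 4.6 mm: the cube is present — its section is the full 27×24 rectangle. The outline is a single polygon with 4 vertices. Extrusion per mm of travel: 0.4 × 0.1 / (π × 0.875²) = 0.016630. Accumulating E over each segment gives final E = 1.6963.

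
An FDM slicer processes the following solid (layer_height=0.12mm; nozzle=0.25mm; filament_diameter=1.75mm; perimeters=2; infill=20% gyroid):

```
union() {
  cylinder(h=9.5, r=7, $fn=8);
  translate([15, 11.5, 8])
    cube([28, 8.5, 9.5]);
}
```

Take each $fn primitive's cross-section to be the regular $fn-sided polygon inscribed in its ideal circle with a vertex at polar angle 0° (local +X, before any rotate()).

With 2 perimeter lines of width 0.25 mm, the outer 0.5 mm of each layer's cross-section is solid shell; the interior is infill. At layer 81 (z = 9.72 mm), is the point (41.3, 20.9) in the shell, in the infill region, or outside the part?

outside

At z = 9.72 mm: the cylinder is absent (z outside [0, 9.5]); the cube at (15, 11.5) (footprint 28×8.5) is included at this height; Taking the union: only the 28×8.5 cube at (15, 11.5) is present, so the union is just that shape — 1 connected region. Overall, the cross-section is a single solid region. The nearest boundary edge runs (43.00, 20.00)→(15.00, 20.00); distance from the point to it = 0.90 mm. The point is not inside any of the regions above, so it lies outside the cross-section (0.90 mm from the nearest boundary).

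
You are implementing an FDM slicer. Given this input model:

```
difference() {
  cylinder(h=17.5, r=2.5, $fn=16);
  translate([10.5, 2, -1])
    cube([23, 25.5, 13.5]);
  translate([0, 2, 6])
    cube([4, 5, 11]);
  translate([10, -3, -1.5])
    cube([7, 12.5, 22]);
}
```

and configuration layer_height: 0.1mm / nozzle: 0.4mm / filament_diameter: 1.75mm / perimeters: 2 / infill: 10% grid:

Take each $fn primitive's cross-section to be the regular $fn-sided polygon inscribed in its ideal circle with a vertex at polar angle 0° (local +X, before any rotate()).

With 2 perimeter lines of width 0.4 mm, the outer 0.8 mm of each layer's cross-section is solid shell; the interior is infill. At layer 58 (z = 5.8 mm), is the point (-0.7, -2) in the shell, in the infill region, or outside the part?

At z = 5.8 mm: the r=2.5 cylinder gives a regular 16-gon of circumradius 2.5 (constant along its height); the cube at (10.5, 2) is present — its section is the full 23×25.5 rectangle; the cube at (0, 2) is not intersected at this z (z outside [6, 17]); the 7×12.5 cube at (10, -3) contributes its full rectangle; Subtracting the remaining from the first: starting from the r=2.5 cylinder, the 23×25.5 cube at (10.5, 2) misses the remaining region (no effect); the 7×12.5 cube at (10, -3) misses the remaining region (no effect) — 1 connected region. Overall, the cross-section is a single solid region. The nearest boundary edge runs (-0.00, -2.50)→(-0.96, -2.31); distance from the point to it = 0.35 mm. The point is inside the cross-section, 0.35 mm from the nearest boundary — within the 0.8 mm shell band (2 × 0.4).

shell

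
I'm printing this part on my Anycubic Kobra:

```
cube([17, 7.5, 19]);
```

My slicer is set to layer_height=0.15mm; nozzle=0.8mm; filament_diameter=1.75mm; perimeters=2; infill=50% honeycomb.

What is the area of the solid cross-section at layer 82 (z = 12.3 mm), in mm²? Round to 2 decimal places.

127.50 mm²

At z = 12.3 mm: the cube is present — its section is the full 17×7.5 rectangle (area 127.50 mm²). Overall, the cross-section is a single solid region. Net area = 127.50 mm².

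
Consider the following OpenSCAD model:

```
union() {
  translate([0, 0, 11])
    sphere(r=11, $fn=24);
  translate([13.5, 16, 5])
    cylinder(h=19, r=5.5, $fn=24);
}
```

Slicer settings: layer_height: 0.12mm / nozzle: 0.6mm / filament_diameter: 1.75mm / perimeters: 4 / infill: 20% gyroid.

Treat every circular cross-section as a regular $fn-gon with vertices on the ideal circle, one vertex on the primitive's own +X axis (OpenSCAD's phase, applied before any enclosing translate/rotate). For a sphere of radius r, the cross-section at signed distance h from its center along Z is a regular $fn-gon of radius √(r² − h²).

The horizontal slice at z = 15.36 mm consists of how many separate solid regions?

At z = 15.36 mm: the r=11 sphere slices to a regular 24-gon of circumradius 10.099 (√(r²−h²) with h=4.36 from center); the r=5.5 cylinder at (13.5, 16) gives a regular 24-gon of circumradius 5.5 (constant along its height); Combining (union): the 2 present regions are separate (no shared area or edge), so areas and boundary lengths simply add and each stays a separate island — 2 connected regions. The result has 2 disconnected regions.

2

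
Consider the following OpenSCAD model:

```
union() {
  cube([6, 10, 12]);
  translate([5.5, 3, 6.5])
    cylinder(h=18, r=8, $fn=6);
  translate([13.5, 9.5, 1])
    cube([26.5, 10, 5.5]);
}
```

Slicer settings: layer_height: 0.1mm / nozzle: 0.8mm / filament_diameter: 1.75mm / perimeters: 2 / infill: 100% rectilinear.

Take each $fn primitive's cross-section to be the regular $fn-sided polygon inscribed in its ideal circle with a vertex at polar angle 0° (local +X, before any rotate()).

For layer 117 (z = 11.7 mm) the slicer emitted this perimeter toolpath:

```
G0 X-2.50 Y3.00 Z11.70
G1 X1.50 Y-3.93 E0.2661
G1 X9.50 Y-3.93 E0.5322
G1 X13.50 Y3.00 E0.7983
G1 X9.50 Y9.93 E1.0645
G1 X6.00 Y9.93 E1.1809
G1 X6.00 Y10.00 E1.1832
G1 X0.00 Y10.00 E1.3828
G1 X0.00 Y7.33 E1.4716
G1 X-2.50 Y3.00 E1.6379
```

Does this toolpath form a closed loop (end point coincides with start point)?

yes

Start point (G0): (-2.50, 3.00). End point (last G1): the path returns to the start — closed.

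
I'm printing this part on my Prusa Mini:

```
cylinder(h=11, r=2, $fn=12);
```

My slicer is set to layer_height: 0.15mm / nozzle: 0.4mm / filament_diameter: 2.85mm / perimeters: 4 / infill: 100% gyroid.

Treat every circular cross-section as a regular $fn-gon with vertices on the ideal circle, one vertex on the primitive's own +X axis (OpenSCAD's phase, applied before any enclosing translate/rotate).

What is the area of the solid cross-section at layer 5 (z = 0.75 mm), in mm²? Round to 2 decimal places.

12.00 mm²

At z = 0.75 mm: the cylinder: section is a regular 12-gon, circumradius r=2 (area = (12/2)·2.000²·sin(360°/12) = 12.00 mm²). Overall, the cross-section is a single solid region. Net area = 12.00 mm².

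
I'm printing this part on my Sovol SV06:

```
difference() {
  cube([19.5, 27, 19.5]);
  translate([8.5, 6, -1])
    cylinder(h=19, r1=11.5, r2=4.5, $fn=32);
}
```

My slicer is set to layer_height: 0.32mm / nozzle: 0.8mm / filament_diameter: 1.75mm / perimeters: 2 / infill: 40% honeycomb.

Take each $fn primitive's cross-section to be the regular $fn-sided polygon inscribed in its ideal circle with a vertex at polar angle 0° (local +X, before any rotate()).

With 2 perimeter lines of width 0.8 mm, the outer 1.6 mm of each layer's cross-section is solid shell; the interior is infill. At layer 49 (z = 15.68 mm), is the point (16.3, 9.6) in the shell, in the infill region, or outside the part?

infill

At z = 15.68 mm: the cube (footprint 19.5×27) is included at this height; the cone at (8.5, 6) (r1=11.5→r2=4.5) has section circumradius 5.355 here — a regular 32-gon; Taking the first minus the rest: starting from the 19.5×27 cube, the cone at (8.5, 6) lies wholly inside it (removes its full 89.50 mm² and its 33.59 mm outline becomes a hole wall) — 1 connected region with 1 hole. Overall, the cross-section is one region with 1 hole. The nearest boundary edge runs (19.50, 27.00)→(19.50, 0.00); distance from the point to it = 3.20 mm. The point is inside the cross-section and 3.20 mm from the nearest boundary — more than the 1.6 mm shell width (2 × 0.8), so it's in the infill interior.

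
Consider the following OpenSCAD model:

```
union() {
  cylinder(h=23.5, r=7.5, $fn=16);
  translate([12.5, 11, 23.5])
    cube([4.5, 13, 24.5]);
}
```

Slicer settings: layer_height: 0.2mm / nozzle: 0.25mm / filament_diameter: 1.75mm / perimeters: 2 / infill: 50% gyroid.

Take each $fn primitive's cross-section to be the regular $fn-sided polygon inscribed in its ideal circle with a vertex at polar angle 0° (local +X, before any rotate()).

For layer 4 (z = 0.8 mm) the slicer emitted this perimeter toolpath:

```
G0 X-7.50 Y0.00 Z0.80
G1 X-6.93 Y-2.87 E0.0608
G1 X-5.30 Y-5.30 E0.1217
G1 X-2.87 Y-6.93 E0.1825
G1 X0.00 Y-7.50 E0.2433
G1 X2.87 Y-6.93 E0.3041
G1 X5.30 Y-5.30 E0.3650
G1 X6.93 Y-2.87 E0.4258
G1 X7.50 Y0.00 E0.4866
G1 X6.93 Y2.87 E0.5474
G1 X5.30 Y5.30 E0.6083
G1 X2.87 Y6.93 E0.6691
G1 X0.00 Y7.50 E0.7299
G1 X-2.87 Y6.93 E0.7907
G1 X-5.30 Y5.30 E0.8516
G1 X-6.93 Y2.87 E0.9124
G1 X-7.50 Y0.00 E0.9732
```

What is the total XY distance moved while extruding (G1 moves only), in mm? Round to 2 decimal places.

Sum the Euclidean lengths of each G1 segment: total = 46.82 mm.

46.82 mm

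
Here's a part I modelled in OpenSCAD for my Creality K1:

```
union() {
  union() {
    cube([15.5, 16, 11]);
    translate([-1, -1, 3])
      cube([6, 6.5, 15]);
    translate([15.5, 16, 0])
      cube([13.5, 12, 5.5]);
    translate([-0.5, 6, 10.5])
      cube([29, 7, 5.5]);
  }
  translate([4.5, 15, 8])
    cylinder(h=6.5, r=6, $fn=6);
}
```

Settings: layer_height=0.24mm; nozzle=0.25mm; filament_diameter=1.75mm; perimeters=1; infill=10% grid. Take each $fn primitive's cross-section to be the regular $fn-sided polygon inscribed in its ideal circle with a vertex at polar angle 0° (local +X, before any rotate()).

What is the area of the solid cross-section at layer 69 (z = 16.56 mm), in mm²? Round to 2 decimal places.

At z = 16.56 mm: the cube is absent (z outside [0, 11]); the cube at (-1, -1) (footprint 6×6.5) is included at this height (area 39.00 mm²); the cube at (15.5, 16) is not intersected at this z (z outside [0, 5.5]); the cube at (-0.5, 6) is not intersected at this z (z outside [10.5, 16]); Taking the union: only the 6×6.5 cube at (-1, -1) is present, so the union is just that shape — area = 39.00 mm²; the cylinder at (4.5, 15) is absent (z outside [8, 14.5]); Combining (union): only the result so far is present, so the union is just that shape — area = 39.00 mm². Overall, the cross-section is a single solid region. Net area = 39.00 mm².

39.00 mm²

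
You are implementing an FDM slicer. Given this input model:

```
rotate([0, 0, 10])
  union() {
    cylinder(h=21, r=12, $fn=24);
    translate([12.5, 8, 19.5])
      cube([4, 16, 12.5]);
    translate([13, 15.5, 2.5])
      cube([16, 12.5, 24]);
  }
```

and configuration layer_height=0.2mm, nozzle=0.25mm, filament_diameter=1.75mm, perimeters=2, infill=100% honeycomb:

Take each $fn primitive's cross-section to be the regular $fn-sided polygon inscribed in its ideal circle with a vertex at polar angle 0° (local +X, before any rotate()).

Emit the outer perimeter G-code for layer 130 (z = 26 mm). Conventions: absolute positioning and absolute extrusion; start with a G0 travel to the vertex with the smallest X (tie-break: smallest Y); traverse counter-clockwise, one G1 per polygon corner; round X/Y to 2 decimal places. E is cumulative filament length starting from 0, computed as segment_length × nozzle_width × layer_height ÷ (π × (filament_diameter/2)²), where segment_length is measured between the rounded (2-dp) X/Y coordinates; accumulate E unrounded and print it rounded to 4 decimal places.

G0 X7.94 Y29.83 Z26.00
G1 X8.63 Y25.89 E0.0831
G1 X8.14 Y25.81 E0.0935
G1 X10.92 Y10.05 E0.4261
G1 X14.86 Y10.74 E0.5093
G1 X13.56 Y18.13 E0.6653
G1 X25.87 Y20.30 E0.9251
G1 X23.70 Y32.61 E1.1850
G1 X7.94 Y29.83 E1.5176

At z = 26 mm: the cylinder is not intersected at this z (z outside [0, 21]); the cube at (12.5, 8) (footprint 4×16) is included at this height; the cube at (13, 15.5) is present — its section is the full 16×12.5 rectangle; Combining (union): the regions partially overlap (shared area 29.75 mm²), so overlapping operands fuse into one piece — 1 connected region; (rotated 10° about Z; rotation is an isometry so areas/perimeters/island counts are preserved). The outline is a single polygon with 8 vertices. Extrusion per mm of travel: 0.25 × 0.2 / (π × 0.875²) = 0.020788. Accumulating E over each segment gives final E = 1.5176.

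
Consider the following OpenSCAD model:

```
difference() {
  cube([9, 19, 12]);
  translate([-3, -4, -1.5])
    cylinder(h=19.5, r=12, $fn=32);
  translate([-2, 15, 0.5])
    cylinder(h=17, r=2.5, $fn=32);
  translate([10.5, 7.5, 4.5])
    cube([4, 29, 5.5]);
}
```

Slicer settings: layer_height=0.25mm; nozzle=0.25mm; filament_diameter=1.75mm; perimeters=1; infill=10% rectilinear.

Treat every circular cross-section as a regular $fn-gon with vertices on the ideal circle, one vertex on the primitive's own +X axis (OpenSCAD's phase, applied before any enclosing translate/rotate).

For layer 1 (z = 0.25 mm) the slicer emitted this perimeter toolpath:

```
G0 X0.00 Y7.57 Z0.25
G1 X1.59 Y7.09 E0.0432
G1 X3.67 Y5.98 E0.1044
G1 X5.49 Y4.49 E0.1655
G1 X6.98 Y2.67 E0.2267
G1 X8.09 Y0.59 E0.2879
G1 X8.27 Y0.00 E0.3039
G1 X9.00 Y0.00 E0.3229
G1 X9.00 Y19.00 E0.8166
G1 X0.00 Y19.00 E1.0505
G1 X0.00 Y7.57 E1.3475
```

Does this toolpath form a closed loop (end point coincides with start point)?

Start point (G0): (0.00, 7.57). End point (last G1): the path returns to the start — closed.

yes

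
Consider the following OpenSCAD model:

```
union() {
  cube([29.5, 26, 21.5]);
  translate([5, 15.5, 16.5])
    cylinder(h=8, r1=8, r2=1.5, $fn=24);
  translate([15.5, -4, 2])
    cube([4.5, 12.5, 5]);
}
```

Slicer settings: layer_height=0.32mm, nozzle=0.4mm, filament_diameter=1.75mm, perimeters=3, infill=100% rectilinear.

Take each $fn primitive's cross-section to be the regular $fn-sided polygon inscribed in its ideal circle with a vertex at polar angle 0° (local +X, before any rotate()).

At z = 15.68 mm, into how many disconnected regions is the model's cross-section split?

At z = 15.68 mm: the cube (footprint 29.5×26) is included at this height; the cone at (5, 15.5) is not intersected at this z (z outside [16.5, 24.5]); the cube at (15.5, -4) does not reach this height (z outside [2, 7]); Combining (union): only the 29.5×26 cube is present, so the union is just that shape — 1 connected region. The result has 1 disconnected region.

1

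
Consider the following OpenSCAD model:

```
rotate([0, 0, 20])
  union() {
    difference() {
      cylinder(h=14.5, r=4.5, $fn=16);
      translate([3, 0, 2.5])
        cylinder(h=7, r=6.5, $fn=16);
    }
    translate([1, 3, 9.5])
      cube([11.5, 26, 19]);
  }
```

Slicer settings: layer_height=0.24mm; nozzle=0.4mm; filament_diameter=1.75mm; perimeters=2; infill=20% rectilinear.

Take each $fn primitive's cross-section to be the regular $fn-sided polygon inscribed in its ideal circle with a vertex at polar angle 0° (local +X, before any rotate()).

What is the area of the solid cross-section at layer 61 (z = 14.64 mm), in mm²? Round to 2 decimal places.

299.00 mm²

At z = 14.64 mm: the cylinder does not reach this height (z outside [0, 14.5]); the cylinder at (3, 0) does not reach this height (z outside [2.5, 9.5]); After the difference (first − rest): the first operand is absent here, so nothing remains; the 11.5×26 cube at (1, 3) contributes its full rectangle (area 299.00 mm²); Merging all regions: only the 11.5×26 cube at (1, 3) is present, so the union is just that shape — area = 299.00 mm²; (rotated 20° about Z; rotation is an isometry so areas/perimeters/island counts are preserved). Overall, the cross-section is a single solid region. Net area = 299.00 mm².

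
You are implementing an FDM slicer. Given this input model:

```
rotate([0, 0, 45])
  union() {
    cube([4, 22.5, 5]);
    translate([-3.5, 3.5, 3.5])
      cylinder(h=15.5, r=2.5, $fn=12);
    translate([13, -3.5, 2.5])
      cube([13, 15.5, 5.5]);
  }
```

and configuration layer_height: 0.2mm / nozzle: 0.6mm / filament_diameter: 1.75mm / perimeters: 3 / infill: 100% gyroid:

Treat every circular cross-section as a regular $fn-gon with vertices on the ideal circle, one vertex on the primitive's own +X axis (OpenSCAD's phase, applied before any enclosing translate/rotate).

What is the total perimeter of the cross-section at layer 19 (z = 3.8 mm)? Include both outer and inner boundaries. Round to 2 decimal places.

At z = 3.8 mm: the 4×22.5 cube contributes its full rectangle (perimeter 53.00 mm); the r=2.5 cylinder at (-3.5, 3.5) contributes a regular 12-gon of circumradius 2.5 (perimeter = 2·12·2.500·sin(180°/12) = 15.53 mm); the 13×15.5 cube at (13, -3.5) contributes its full rectangle (perimeter 57.00 mm); Merging all regions: the 3 present regions are separate (no shared area or edge), so areas and boundary lengths simply add and each stays a separate island — boundary = 125.53 mm; (rotated 45° about Z; rotation is an isometry so areas/perimeters/island counts are preserved). Overall, the cross-section has 3 separate islands. Total boundary length (outer) = 125.53 mm.

125.53 mm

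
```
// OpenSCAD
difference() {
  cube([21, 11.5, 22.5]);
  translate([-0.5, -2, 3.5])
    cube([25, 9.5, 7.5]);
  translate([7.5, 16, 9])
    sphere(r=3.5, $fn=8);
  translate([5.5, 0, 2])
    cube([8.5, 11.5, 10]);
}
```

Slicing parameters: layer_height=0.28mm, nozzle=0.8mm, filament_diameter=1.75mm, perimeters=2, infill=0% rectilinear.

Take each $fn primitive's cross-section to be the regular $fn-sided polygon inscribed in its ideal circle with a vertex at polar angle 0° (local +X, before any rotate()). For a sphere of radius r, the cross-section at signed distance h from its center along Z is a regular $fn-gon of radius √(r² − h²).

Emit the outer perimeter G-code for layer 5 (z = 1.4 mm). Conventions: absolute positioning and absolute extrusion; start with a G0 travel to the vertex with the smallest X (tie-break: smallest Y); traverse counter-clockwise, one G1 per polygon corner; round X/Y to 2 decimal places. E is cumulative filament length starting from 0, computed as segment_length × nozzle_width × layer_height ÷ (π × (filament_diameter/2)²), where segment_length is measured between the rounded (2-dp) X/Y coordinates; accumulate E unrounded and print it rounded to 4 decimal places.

G0 X0.00 Y0.00 Z1.40
G1 X21.00 Y0.00 E1.9557
G1 X21.00 Y11.50 E3.0267
G1 X0.00 Y11.50 E4.9824
G1 X0.00 Y0.00 E6.0533

At z = 1.4 mm: the cube is present — its section is the full 21×11.5 rectangle; the cube at (-0.5, -2) does not reach this height (z outside [3.5, 11]); the sphere at (7.5, 16) is not intersected at this z (|z−center|=7.600 > r=3.5); the cube at (5.5, 0) is not intersected at this z (z outside [2, 12]); Subtracting the remaining from the first: none of the subtracted shapes is present at this height, so the 21×11.5 cube is unchanged — 1 connected region. The outline is a single polygon with 4 vertices. Extrusion per mm of travel: 0.8 × 0.28 / (π × 0.875²) = 0.093128. Accumulating E over each segment gives final E = 6.0533.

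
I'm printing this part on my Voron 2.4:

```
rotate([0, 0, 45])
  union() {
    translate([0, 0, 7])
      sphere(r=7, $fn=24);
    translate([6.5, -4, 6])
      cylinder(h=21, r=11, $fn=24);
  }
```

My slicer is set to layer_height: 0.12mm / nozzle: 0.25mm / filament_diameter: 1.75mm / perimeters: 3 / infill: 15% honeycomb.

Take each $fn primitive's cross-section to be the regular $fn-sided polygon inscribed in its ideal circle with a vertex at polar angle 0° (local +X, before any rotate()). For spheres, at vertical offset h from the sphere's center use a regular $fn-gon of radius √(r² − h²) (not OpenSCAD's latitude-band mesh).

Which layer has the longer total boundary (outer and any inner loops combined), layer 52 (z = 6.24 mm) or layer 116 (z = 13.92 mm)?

layer 52 (z = 6.24 mm)

Layer 52 (z = 6.24): the r=7 sphere contributes a regular 24-gon of circumradius √(7²−0.76²) = 6.959 (perimeter = 2·24·6.959·sin(180°/24) = 43.60 mm); the r=11 cylinder at (6.5, -4) gives a regular 24-gon of circumradius 11 (constant along its height) (perimeter = 2·24·11.000·sin(180°/24) = 68.92 mm); Taking the union: the regions partially overlap (shared area 110.08 mm²), so the edge portions inside another operand are dropped and the merged outline is re-measured after clipping — boundary = 74.09 mm; (rotated 45° about Z; rotation is an isometry so areas/perimeters/island counts are preserved). So its perimeter = 74.09 mm. Layer 116 (z = 13.92): the sphere: section is a regular 24-gon, circumradius = √(r²−h²) = √(7²−6.92²) = 1.055 (perimeter = 2·24·1.055·sin(180°/24) = 6.61 mm); the r=11 cylinder at (6.5, -4) contributes a regular 24-gon of circumradius 11 (perimeter = 2·24·11.000·sin(180°/24) = 68.92 mm); Taking the union: the r=7 sphere lies entirely inside the r=11 cylinder at (6.5, -4), so the union is just the r=11 cylinder at (6.5, -4) — boundary = 68.92 mm; (rotated 45° about Z; rotation is an isometry so areas/perimeters/island counts are preserved). So its perimeter = 68.92 mm. Layer 52 is larger (74.09 vs 68.92 mm).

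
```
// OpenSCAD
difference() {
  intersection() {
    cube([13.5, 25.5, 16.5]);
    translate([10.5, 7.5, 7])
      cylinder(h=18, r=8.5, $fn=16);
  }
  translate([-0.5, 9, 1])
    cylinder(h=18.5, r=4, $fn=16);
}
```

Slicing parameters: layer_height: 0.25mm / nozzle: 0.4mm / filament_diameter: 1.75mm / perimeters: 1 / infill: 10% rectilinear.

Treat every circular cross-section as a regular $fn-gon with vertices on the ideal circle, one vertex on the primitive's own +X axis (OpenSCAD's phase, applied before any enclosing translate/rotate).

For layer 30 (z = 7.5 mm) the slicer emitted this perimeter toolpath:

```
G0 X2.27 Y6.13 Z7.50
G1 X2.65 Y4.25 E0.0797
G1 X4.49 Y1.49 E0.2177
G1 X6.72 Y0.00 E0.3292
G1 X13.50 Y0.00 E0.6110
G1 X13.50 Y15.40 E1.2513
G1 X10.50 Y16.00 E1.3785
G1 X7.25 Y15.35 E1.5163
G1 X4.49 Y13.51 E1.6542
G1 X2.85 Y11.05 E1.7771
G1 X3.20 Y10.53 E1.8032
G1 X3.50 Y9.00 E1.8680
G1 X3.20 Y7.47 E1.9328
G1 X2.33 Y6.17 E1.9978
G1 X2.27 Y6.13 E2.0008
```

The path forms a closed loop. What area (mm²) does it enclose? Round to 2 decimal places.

151.16 mm²

Apply the shoelace formula to the sequence of (X, Y) vertices; enclosed area = 151.16 mm².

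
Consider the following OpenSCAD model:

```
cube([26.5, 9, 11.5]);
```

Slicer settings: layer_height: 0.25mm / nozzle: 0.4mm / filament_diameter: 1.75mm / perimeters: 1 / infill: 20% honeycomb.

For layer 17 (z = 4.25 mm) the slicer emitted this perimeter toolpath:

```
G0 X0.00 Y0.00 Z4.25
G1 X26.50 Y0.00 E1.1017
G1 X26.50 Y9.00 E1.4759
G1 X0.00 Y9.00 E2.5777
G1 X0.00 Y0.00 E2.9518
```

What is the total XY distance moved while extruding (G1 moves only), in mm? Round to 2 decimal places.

71.00 mm

Sum the Euclidean lengths of each G1 segment: total = 71.00 mm.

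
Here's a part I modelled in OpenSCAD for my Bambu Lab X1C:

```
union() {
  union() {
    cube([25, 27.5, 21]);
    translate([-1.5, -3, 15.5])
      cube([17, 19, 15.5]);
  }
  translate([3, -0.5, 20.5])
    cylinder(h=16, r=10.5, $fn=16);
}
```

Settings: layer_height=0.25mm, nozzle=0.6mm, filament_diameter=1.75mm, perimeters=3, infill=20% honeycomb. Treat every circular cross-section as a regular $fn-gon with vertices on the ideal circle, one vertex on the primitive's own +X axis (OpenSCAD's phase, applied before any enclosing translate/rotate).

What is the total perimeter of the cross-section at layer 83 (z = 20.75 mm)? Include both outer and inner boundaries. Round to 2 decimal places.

129.56 mm

At z = 20.75 mm: the cube (footprint 25×27.5) is included at this height (perimeter 105.00 mm); the cube at (-1.5, -3) (footprint 17×19) is included at this height (perimeter 72.00 mm); Merging all regions: the regions partially overlap (shared area 248.00 mm²), so the edge portions inside another operand are dropped and the merged outline is re-measured after clipping — boundary = 114.00 mm; the r=10.5 cylinder at (3, -0.5) contributes a regular 16-gon of circumradius 10.5 (perimeter = 2·16·10.500·sin(180°/16) = 65.55 mm); Taking the union: the regions partially overlap (shared area 166.44 mm²), so the edge portions inside another operand are dropped and the merged outline is re-measured after clipping — boundary = 129.56 mm. Overall, the cross-section is a single solid region. Total boundary length (outer) = 129.56 mm.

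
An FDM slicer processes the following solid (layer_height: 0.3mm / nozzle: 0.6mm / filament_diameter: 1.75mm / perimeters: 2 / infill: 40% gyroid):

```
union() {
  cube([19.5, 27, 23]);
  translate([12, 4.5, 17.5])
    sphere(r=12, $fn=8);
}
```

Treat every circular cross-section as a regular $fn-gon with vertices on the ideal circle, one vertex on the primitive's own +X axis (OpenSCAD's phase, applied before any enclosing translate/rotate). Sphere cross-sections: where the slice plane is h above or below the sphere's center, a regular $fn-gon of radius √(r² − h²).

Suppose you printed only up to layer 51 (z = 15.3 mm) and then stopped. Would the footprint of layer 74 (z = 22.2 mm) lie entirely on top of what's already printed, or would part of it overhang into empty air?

Compare the two slices. At z = 15.3: the 19.5×27 cube contributes its full rectangle (area 526.50 mm²); the r=12 sphere at (12, 4.5) slices to a regular 8-gon of circumradius 11.797 (√(r²−h²) with h=2.2 from center) (area = (8/2)·11.797²·sin(360°/8) = 393.60 mm²); Combining (union): the regions partially overlap — summed areas 920.10 mm² minus the doubly-counted overlap 257.87 mm² gives 662.24 mm² — area = 662.24 mm². At z = 22.2: the 19.5×27 cube contributes its full rectangle (area 526.50 mm²); the r=12 sphere at (12, 4.5) slices to a regular 8-gon of circumradius 11.041 (√(r²−h²) with h=4.7 from center) (area = (8/2)·11.041²·sin(360°/8) = 344.81 mm²); Merging all regions: the regions partially overlap — summed areas 871.31 mm² minus the doubly-counted overlap 236.61 mm² gives 634.71 mm² — area = 634.71 mm². Checking containment: the cross-section at z = 22.2 is a subset of the cross-section at z = 15.3.

entirely on top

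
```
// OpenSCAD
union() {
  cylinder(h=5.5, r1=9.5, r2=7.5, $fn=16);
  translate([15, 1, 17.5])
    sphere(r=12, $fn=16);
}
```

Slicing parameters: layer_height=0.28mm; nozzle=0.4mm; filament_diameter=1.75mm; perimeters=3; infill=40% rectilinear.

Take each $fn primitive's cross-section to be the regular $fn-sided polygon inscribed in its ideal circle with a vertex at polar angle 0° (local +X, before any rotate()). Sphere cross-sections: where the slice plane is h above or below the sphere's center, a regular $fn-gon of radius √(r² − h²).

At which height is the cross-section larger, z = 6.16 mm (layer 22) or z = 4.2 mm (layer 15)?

layer 15 (z = 4.2 mm)

Layer 22 (z = 6.16): the cone is not intersected at this z (z outside [0, 5.5]); the sphere at (15, 1): section is a regular 16-gon, circumradius = √(r²−h²) = √(12²−11.34²) = 3.925 (area = (16/2)·3.925²·sin(360°/16) = 47.16 mm²); Taking the union: only the r=12 sphere at (15, 1) is present, so the union is just that shape — area = 47.16 mm². So its area = 47.16 mm². Layer 15 (z = 4.2): the cone (r1=9.5→r2=7.5) has section circumradius 7.973 here — a regular 16-gon (area = (16/2)·7.973²·sin(360°/16) = 194.60 mm²); the sphere at (15, 1) is absent (|z−center|=13.300 > r=12); Combining (union): only the cone is present, so the union is just that shape — area = 194.60 mm². So its area = 194.60 mm². Layer 15 is larger (194.60 vs 47.16 mm²).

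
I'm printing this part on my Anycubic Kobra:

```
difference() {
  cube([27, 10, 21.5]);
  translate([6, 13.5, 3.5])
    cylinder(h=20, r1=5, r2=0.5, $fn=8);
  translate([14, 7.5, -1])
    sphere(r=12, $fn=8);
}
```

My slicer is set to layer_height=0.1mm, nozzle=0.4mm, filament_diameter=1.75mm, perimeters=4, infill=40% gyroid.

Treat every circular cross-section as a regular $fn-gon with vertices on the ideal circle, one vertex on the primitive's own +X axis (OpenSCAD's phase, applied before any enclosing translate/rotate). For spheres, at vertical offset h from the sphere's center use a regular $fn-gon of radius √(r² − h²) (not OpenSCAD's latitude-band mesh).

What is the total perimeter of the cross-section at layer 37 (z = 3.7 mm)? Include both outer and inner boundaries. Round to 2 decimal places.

At z = 3.7 mm: the cube is present — its section is the full 27×10 rectangle (perimeter 74.00 mm); the cone at (6, 13.5) (r1=5→r2=0.5) has section circumradius 4.955 here — a regular 8-gon (perimeter = 2·8·4.955·sin(180°/8) = 30.34 mm); the r=12 sphere at (14, 7.5) contributes a regular 8-gon of circumradius √(12²−4.7²) = 11.041 (perimeter = 2·8·11.041·sin(180°/8) = 67.61 mm); Taking the first minus the rest: starting from the 27×10 cube, the cone at (6, 13.5) partially overlaps it — only the 5.11 mm² overlap (of its 69.44 mm²) is removed, clipping the outline; the r=12 sphere at (14, 7.5) partially overlaps it — only the 190.23 mm² overlap (of its 344.81 mm²) is removed, clipping the outline — boundary = 59.08 mm. Overall, the cross-section has 2 separate islands. Total boundary length (outer) = 59.08 mm.

59.08 mm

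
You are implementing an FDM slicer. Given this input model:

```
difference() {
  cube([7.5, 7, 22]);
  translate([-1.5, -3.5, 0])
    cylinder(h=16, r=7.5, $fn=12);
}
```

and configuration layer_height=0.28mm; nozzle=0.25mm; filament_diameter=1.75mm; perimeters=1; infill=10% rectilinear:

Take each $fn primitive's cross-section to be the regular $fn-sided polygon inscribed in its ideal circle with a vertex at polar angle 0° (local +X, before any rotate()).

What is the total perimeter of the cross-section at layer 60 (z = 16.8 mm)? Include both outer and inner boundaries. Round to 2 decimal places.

At z = 16.8 mm: the cube is present — its section is the full 7.5×7 rectangle (perimeter 29.00 mm); the cylinder at (-1.5, -3.5) is not intersected at this z (z outside [0, 16]); Taking the first minus the rest: none of the subtracted shapes is present at this height, so the 7.5×7 cube is unchanged — boundary = 29.00 mm. Overall, the cross-section is a single solid region. Total boundary length (outer) = 29.00 mm.

29.00 mm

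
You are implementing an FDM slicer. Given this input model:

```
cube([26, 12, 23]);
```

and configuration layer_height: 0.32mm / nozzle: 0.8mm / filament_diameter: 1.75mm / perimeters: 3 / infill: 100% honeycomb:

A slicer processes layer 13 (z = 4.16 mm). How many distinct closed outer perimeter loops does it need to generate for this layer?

At z = 4.16 mm: the cube (footprint 26×12) is included at this height. The result has 1 disconnected region.

1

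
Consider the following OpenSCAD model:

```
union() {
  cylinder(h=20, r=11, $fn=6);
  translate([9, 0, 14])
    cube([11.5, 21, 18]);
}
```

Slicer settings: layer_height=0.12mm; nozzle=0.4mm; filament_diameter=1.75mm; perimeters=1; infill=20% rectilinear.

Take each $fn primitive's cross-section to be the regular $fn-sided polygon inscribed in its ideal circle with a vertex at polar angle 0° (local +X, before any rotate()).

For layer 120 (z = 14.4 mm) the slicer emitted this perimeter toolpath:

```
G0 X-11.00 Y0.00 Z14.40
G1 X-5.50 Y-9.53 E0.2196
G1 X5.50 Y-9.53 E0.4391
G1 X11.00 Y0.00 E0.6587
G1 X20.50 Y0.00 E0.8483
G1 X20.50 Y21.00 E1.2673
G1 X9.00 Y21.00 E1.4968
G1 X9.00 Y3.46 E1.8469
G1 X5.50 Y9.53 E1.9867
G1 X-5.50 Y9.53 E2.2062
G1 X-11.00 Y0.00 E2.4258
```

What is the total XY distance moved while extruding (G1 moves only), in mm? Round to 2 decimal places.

Sum the Euclidean lengths of each G1 segment: total = 121.56 mm.

121.56 mm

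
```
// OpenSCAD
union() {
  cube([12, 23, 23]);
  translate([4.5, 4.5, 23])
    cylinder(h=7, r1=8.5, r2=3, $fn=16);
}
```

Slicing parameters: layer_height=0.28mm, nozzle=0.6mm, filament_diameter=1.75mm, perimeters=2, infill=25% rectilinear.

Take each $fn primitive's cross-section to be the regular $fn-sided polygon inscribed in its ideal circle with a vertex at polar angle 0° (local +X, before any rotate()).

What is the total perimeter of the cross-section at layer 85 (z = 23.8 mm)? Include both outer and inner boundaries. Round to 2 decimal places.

At z = 23.8 mm: the cube is absent (z outside [0, 23]); the cone at (4.5, 4.5) (r1=8.5→r2=3) has section circumradius 7.871 here — a regular 16-gon (perimeter = 2·16·7.871·sin(180°/16) = 49.14 mm); Merging all regions: only the cone at (4.5, 4.5) is present, so the union is just that shape — boundary = 49.14 mm. Overall, the cross-section is a single solid region. Total boundary length (outer) = 49.14 mm.

49.14 mm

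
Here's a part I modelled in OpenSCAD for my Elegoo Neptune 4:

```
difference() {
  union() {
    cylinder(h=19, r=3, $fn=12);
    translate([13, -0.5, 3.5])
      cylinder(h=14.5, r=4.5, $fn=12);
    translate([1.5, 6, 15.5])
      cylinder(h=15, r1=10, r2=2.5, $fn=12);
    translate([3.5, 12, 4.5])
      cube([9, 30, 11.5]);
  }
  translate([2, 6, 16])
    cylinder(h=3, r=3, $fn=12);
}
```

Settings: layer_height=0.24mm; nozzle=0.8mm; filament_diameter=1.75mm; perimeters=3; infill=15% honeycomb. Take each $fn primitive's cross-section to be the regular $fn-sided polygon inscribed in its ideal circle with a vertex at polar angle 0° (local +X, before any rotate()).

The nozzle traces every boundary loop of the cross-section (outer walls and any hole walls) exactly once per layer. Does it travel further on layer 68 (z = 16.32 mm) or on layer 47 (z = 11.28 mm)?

layer 47 (z = 11.28 mm)

Layer 68 (z = 16.32): the r=3 cylinder gives a regular 12-gon of circumradius 3 (constant along its height) (perimeter = 2·12·3.000·sin(180°/12) = 18.63 mm); the cylinder at (13, -0.5): section is a regular 12-gon, circumradius r=4.5 (perimeter = 2·12·4.500·sin(180°/12) = 27.95 mm); the cone at (1.5, 6) (r1=10→r2=2.5) has section circumradius 9.590 here — a regular 12-gon (perimeter = 2·12·9.590·sin(180°/12) = 59.57 mm); the cube at (3.5, 12) is absent (z outside [4.5, 16]); Taking the union: the regions partially overlap (shared area 28.45 mm²), so the edge portions inside another operand are dropped and the merged outline is re-measured after clipping — boundary = 80.72 mm; the r=3 cylinder at (2, 6) gives a regular 12-gon of circumradius 3 (constant along its height) (perimeter = 2·12·3.000·sin(180°/12) = 18.63 mm); Taking the first minus the rest: starting from that combined region, the r=3 cylinder at (2, 6) lies wholly inside it (removes its full 27.00 mm² and its 18.63 mm outline becomes a hole wall) — boundary (outer + 1 inner loop) = 99.35 mm. So its perimeter = 99.35 mm. Layer 47 (z = 11.28): the r=3 cylinder contributes a regular 12-gon of circumradius 3 (perimeter = 2·12·3.000·sin(180°/12) = 18.63 mm); the r=4.5 cylinder at (13, -0.5) gives a regular 12-gon of circumradius 4.5 (constant along its height) (perimeter = 2·12·4.500·sin(180°/12) = 27.95 mm); the cone at (1.5, 6) does not reach this height (z outside [15.5, 30.5]); the 9×30 cube at (3.5, 12) contributes its full rectangle (perimeter 78.00 mm); Taking the union: the 3 present regions are separate (no shared area or edge), so areas and boundary lengths simply add and each stays a separate island — boundary = 124.59 mm; the cylinder at (2, 6) is not intersected at this z (z outside [16, 19]); After the difference (first − rest): none of the subtracted shapes is present at this height, so that combined region is unchanged — boundary = 124.59 mm. So its perimeter = 124.59 mm. Layer 47 is larger (124.59 vs 99.35 mm).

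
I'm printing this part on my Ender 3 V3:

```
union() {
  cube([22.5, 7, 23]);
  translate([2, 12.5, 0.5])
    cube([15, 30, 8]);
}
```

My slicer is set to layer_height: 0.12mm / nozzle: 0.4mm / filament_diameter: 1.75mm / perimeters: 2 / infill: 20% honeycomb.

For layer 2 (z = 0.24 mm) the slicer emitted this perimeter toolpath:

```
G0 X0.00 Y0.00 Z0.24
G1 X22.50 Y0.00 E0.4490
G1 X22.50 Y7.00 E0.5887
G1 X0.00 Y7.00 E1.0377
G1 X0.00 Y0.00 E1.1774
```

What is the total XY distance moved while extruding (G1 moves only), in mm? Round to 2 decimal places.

Sum the Euclidean lengths of each G1 segment: total = 59.00 mm.

59.00 mm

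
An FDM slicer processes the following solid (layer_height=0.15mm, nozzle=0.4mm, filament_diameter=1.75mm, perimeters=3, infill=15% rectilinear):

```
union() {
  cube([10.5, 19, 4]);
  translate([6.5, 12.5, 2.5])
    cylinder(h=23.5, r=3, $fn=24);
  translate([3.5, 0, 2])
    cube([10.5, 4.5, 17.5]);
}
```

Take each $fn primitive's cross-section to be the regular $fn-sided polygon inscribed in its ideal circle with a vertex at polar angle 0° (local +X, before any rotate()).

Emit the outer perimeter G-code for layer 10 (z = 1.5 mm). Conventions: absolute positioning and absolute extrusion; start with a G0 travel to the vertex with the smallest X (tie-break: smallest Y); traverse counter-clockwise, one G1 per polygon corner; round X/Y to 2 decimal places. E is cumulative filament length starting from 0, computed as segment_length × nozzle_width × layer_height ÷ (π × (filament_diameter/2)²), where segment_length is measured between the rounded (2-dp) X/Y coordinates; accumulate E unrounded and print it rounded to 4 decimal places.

At z = 1.5 mm: the 10.5×19 cube contributes its full rectangle; the cylinder at (6.5, 12.5) does not reach this height (z outside [2.5, 26]); the cube at (3.5, 0) is not intersected at this z (z outside [2, 19.5]); Combining (union): only the 10.5×19 cube is present, so the union is just that shape — 1 connected region. The outline is a single polygon with 4 vertices. Extrusion per mm of travel: 0.4 × 0.15 / (π × 0.875²) = 0.024945. Accumulating E over each segment gives final E = 1.4718.

G0 X0.00 Y0.00 Z1.50
G1 X10.50 Y0.00 E0.2619
G1 X10.50 Y19.00 E0.7359
G1 X0.00 Y19.00 E0.9978
G1 X0.00 Y0.00 E1.4718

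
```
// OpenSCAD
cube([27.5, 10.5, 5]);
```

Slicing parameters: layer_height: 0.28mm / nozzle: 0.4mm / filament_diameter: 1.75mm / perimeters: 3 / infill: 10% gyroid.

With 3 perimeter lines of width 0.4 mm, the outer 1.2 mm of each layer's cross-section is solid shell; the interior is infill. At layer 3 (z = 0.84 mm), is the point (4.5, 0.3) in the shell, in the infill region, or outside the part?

At z = 0.84 mm: the cube is present — its section is the full 27.5×10.5 rectangle. Overall, the cross-section is a single solid region. The nearest boundary edge runs (0.00, 0.00)→(27.50, 0.00); distance from the point to it = 0.30 mm. The point is inside the cross-section, 0.30 mm from the nearest boundary — within the 1.2 mm shell band (3 × 0.4).

shell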